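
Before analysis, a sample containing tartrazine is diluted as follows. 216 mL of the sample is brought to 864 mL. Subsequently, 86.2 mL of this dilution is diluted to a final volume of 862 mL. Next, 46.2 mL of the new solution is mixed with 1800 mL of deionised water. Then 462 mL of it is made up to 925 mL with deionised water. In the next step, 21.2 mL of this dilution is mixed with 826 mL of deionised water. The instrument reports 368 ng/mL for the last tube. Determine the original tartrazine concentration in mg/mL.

47.1 mg/mL

Overall dilution factor = 4 × 10 × 39.96 × 2.002 × 39.96 = 1.28 × 10⁵.
Original = 368 ng/mL × 1.28 × 10⁵ = 4.71 × 10⁷ ng/mL = 47.1 mg/mL.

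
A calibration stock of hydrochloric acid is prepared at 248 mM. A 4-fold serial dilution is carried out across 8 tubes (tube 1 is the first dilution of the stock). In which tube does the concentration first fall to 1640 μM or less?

Tube n has concentration 248 mM / 4ⁿ.
Need 4ⁿ ≥ 248 mM / 1640 μM = 151, so n ≥ 3.62.
First such tube: n = 4.

tube 4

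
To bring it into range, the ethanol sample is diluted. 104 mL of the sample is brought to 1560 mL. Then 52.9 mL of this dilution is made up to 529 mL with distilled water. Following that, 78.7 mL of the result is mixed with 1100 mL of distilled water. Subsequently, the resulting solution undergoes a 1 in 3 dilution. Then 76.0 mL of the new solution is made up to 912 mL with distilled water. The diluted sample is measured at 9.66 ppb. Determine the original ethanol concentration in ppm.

781 ppm

Overall dilution factor = 15 × 10 × 14.98 × 3 × 12 = 8.09 × 10⁴.
Original = 9.66 ppb × 8.09 × 10⁴ = 7.81 × 10⁵ ppb = 781 ppm.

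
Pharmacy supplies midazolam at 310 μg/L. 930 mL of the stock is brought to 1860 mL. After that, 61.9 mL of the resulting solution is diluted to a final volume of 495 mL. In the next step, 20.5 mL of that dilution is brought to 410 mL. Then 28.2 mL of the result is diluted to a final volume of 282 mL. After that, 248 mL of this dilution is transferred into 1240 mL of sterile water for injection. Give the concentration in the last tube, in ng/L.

16.2 ng/L

Overall dilution factor = 2 × 7.997 × 20 × 10 × 6 = 1.92 × 10⁴.
310 μg/L / 1.92 × 10⁴ = 0.0162 μg/L = 16.2 ng/L.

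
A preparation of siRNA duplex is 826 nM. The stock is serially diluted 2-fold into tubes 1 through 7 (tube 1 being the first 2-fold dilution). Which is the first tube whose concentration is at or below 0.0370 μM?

tube 5

Tube n has concentration 826 nM / 2ⁿ.
Need 2ⁿ ≥ 826 nM / 0.0370 μM = 22.3, so n ≥ 4.48.
First such tube: n = 5.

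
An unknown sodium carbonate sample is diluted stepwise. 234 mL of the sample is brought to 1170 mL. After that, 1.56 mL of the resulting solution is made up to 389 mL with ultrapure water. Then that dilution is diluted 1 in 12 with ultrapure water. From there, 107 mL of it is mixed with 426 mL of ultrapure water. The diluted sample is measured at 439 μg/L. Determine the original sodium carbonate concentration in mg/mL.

32.7 mg/mL

Overall dilution factor = 5 × 249.4 × 12 × 4.981 = 7.45 × 10⁴.
Original = 439 μg/L × 7.45 × 10⁴ = 3.27 × 10⁷ μg/L = 32.7 mg/mL.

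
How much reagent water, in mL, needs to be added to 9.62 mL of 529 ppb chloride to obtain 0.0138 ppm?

359 mL

0.0138 ppm = 13.8 ppb.
V₂ = C₁V₁/C₂ = 529 × 9.62 / 13.8 = 369 mL.
Diluent to add = V₂ − V₁ = 369 − 9.62 = 359 mL.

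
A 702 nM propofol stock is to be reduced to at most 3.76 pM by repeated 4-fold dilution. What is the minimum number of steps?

9

Need 4ⁿ ≥ 1.87 × 10⁵, so n ≥ log(1.87 × 10⁵)/log(4) = 8.76.
Minimum whole steps: n = 9.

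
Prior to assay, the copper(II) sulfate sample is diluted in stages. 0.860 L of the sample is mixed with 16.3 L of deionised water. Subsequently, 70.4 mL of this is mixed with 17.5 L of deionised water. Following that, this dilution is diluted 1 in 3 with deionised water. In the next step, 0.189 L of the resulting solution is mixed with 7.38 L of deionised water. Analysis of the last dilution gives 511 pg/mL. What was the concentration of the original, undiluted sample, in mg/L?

Overall dilution factor = 19.95 × 249.6 × 3 × 40.05 = 5.98 × 10⁵.
Original = 511 pg/mL × 5.98 × 10⁵ = 3.06 × 10⁸ pg/mL = 306 mg/L.

306 mg/L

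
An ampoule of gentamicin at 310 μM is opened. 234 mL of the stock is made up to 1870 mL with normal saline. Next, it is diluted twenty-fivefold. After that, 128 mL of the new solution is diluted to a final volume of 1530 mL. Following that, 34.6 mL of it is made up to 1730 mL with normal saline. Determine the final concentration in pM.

2600 pM

Overall dilution factor = 7.991 × 25 × 11.95 × 50 = 1.19 × 10⁵.
310 μM / 1.19 × 10⁵ = 2.60 × 10⁻³ μM = 2600 pM.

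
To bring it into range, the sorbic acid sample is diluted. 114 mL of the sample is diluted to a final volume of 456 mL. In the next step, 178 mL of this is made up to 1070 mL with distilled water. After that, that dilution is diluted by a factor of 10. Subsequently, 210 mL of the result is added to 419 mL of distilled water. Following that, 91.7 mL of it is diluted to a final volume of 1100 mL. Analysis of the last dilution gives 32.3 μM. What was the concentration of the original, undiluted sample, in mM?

Overall dilution factor = 4 × 6.011 × 10 × 2.995 × 12.00 = 8639.
Original = 32.3 μM × 8639 = 2.79 × 10⁵ μM = 279 mM.

279 mM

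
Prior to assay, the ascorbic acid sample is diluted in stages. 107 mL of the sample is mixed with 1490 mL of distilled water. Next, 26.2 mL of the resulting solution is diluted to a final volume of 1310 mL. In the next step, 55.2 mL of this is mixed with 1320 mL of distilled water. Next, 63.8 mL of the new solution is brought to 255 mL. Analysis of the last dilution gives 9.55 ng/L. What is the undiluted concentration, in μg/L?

Overall dilution factor = 14.93 × 50 × 24.91 × 3.997 = 7.43 × 10⁴.
Original = 9.55 ng/L × 7.43 × 10⁴ = 7.10 × 10⁵ ng/L = 710 μg/L.

710 μg/L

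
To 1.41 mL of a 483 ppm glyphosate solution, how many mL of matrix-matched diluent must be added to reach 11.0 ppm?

60.5 mL

V₂ = C₁V₁/C₂ = 483 × 1.41 / 11.0 = 61.9 mL.
Diluent to add = V₂ − V₁ = 61.9 − 1.41 = 60.5 mL.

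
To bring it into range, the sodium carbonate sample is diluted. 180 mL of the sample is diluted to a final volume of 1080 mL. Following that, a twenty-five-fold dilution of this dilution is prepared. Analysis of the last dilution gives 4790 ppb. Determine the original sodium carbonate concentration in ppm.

Overall dilution factor = 6 × 25 = 150.
Original = 4790 ppb × 150 = 7.18 × 10⁵ ppb = 718 ppm.

718 ppm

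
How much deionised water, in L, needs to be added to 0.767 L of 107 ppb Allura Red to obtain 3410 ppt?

3410 ppt = 3.41 ppb.
V₂ = C₁V₁/C₂ = 107 × 0.767 / 3.41 = 24.1 L.
Diluent to add = V₂ − V₁ = 24.1 − 0.767 = 23.3 L.

23.3 L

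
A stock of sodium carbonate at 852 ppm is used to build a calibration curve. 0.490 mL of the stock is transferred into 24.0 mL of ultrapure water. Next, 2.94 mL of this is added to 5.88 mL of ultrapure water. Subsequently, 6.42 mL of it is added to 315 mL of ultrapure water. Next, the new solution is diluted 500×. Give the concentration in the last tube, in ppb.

Overall dilution factor = 49.98 × 3 × 50.07 × 500 = 3.75 × 10⁶.
852 ppm / 3.75 × 10⁶ = 2.27 × 10⁻⁴ ppm = 0.227 ppb.

0.227 ppb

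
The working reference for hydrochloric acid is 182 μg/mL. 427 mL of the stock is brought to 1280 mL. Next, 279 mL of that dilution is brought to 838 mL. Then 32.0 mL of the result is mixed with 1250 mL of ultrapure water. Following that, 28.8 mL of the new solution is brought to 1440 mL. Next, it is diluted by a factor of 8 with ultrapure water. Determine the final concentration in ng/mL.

1.26 ng/mL

Overall dilution factor = 2.998 × 3.004 × 40.06 × 50 × 8 = 1.44 × 10⁵.
182 μg/mL / 1.44 × 10⁵ = 1.26 × 10⁻³ μg/mL = 1.26 ng/mL.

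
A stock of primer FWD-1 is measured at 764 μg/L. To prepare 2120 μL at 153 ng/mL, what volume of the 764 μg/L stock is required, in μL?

153 ng/mL = 153 μg/L.
V₁ = C₂V₂/C₁ = 153 × 2120 / 764 = 425 μL.

425 μL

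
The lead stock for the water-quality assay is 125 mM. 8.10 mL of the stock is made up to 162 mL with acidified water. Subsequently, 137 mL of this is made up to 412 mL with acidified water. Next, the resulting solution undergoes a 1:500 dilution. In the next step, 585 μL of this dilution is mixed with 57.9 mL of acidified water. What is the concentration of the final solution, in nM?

Overall dilution factor = 20 × 3.007 × 500 × 99.97 = 3.01 × 10⁶.
125 mM / 3.01 × 10⁶ = 4.16 × 10⁻⁵ mM = 41.6 nM.

41.6 nM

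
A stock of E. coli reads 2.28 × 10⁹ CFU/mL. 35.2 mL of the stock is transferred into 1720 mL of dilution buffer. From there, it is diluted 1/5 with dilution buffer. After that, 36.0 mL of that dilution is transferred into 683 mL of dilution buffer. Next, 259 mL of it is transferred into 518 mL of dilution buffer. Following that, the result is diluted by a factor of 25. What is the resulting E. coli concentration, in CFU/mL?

6110 CFU/mL

Overall dilution factor = 49.86 × 5 × 19.97 × 3 × 25 = 3.73 × 10⁵.
2.28 × 10⁹ CFU/mL / 3.73 × 10⁵ = 6110 CFU/mL.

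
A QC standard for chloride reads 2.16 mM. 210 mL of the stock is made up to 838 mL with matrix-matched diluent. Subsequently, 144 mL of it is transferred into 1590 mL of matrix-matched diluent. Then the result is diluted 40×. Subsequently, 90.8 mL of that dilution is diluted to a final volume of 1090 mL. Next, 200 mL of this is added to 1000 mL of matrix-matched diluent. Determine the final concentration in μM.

Overall dilution factor = 3.990 × 12.04 × 40 × 12.00 × 6 = 1.38 × 10⁵.
2.16 mM / 1.38 × 10⁵ = 1.56 × 10⁻⁵ mM = 0.0156 μM.

0.0156 μM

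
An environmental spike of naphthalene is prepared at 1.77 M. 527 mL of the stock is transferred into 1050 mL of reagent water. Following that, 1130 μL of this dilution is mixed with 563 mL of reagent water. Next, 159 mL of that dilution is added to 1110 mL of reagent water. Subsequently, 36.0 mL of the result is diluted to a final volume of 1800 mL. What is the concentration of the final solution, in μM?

Overall dilution factor = 2.992 × 499.2 × 7.981 × 50 = 5.96 × 10⁵.
1.77 M / 5.96 × 10⁵ = 2.97 × 10⁻⁶ M = 2.97 μM.

2.97 μM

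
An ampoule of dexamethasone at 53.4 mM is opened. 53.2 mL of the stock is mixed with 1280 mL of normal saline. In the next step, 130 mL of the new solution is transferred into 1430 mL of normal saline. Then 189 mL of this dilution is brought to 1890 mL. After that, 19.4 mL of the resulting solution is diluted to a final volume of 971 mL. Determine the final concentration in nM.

355 nM

Overall dilution factor = 25.06 × 12 × 10 × 50.05 = 1.51 × 10⁵.
53.4 mM / 1.51 × 10⁵ = 3.55 × 10⁻⁴ mM = 355 nM.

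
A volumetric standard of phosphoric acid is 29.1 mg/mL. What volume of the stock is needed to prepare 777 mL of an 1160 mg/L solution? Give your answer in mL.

31.0 mL

1160 mg/L = 1.16 mg/mL.
V₁ = C₂V₂/C₁ = 1.16 × 777 / 29.1 = 31.0 mL.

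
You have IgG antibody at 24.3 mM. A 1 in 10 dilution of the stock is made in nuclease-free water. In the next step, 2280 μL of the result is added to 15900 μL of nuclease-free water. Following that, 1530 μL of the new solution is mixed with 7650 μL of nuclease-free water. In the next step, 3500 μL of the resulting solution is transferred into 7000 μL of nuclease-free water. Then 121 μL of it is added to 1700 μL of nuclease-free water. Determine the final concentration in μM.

Overall dilution factor = 10 × 7.974 × 6 × 3 × 15.05 = 2.16 × 10⁴.
24.3 mM / 2.16 × 10⁴ = 1.12 × 10⁻³ mM = 1.12 μM.

1.12 μM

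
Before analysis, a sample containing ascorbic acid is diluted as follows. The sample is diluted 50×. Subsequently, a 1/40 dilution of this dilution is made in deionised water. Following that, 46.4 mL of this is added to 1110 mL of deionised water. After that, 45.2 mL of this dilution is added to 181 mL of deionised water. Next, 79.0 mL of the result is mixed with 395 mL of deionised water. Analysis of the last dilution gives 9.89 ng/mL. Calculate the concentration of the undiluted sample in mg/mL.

14.8 mg/mL

Overall dilution factor = 50 × 40 × 24.92 × 5.004 × 6 = 1.50 × 10⁶.
Original = 9.89 ng/mL × 1.50 × 10⁶ = 1.48 × 10⁷ ng/mL = 14.8 mg/mL.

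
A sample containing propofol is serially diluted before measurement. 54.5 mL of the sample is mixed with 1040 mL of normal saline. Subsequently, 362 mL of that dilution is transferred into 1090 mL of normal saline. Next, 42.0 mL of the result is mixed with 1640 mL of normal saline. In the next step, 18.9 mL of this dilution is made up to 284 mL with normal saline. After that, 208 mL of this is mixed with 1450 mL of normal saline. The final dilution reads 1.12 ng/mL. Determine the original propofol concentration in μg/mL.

433 μg/mL

Overall dilution factor = 20.08 × 4.011 × 40.05 × 15.03 × 7.971 = 3.86 × 10⁵.
Original = 1.12 ng/mL × 3.86 × 10⁵ = 4.33 × 10⁵ ng/mL = 433 μg/mL.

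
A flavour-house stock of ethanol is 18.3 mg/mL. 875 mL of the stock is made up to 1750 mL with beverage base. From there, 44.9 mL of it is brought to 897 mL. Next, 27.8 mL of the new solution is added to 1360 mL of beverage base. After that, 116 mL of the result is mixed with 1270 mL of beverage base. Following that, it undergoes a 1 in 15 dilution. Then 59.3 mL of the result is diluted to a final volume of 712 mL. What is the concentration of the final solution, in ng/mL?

Overall dilution factor = 2 × 19.98 × 49.92 × 11.95 × 15 × 12.01 = 4.29 × 10⁶.
18.3 mg/mL / 4.29 × 10⁶ = 4.26 × 10⁻⁶ mg/mL = 4.26 ng/mL.

4.26 ng/mL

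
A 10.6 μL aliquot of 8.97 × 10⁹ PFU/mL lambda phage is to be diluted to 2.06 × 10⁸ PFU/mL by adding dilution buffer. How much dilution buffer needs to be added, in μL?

451 μL

V₂ = C₁V₁/C₂ = 8.97 × 10⁹ × 10.6 / 2.06 × 10⁸ = 462 μL.
Diluent to add = V₂ − V₁ = 462 − 10.6 = 451 μL.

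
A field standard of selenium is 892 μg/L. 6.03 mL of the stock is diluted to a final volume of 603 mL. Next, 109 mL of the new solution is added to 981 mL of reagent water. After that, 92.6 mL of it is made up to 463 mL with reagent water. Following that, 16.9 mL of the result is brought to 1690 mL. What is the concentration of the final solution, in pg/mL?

Overall dilution factor = 100 × 10 × 5 × 100 = 5.00 × 10⁵.
892 μg/L / 5.00 × 10⁵ = 1.78 × 10⁻³ μg/L = 1.78 pg/mL.

1.78 pg/mL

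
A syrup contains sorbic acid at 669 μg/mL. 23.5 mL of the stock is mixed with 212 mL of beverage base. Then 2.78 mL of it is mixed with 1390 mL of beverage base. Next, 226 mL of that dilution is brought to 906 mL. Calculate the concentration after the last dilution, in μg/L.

33.2 μg/L

Overall dilution factor = 10.02 × 501 × 4.009 = 2.01 × 10⁴.
669 μg/mL / 2.01 × 10⁴ = 0.0332 μg/mL = 33.2 μg/L.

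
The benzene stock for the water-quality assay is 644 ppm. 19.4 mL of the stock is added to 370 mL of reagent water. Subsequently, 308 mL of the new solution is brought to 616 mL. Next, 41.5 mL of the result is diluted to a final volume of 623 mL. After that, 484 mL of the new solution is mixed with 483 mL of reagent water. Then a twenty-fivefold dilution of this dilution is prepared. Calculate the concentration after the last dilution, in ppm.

0.0214 ppm

Overall dilution factor = 20.07 × 2 × 15.01 × 1.998 × 25 = 3.01 × 10⁴.
644 ppm / 3.01 × 10⁴ = 0.0214 ppm.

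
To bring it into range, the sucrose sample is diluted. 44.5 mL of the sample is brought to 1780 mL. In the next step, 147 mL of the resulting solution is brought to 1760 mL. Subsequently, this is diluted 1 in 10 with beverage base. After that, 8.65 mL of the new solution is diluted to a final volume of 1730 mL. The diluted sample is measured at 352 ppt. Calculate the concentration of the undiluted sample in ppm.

Overall dilution factor = 40 × 11.97 × 10 × 200 = 9.58 × 10⁵.
Original = 352 ppt × 9.58 × 10⁵ = 3.37 × 10⁸ ppt = 337 ppm.

337 ppm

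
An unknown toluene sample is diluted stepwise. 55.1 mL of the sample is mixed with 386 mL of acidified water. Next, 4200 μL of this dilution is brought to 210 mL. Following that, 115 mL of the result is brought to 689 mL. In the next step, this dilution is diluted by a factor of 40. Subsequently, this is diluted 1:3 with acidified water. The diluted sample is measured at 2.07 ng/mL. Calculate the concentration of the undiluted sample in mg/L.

596 mg/L

Overall dilution factor = 8.005 × 50 × 5.991 × 40 × 3 = 2.88 × 10⁵.
Original = 2.07 ng/mL × 2.88 × 10⁵ = 5.96 × 10⁵ ng/mL = 596 mg/L.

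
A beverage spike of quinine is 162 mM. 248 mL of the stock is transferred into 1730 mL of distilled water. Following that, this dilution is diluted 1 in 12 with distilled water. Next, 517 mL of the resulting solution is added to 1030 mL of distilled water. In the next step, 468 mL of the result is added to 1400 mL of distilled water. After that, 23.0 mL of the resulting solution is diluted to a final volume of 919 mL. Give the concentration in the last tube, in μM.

3.55 μM

Overall dilution factor = 7.976 × 12 × 2.992 × 3.991 × 39.96 = 4.57 × 10⁴.
162 mM / 4.57 × 10⁴ = 3.55 × 10⁻³ mM = 3.55 μM.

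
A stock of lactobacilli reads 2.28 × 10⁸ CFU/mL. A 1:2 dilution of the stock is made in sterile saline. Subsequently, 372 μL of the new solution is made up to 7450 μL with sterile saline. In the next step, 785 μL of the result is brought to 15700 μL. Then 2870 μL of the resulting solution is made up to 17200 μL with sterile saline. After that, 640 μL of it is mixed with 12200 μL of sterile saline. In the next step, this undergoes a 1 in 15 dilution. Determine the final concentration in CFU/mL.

Overall dilution factor = 2 × 20.03 × 20 × 5.993 × 20.06 × 15 = 1.44 × 10⁶.
2.28 × 10⁸ CFU/mL / 1.44 × 10⁶ = 158 CFU/mL.

158 CFU/mL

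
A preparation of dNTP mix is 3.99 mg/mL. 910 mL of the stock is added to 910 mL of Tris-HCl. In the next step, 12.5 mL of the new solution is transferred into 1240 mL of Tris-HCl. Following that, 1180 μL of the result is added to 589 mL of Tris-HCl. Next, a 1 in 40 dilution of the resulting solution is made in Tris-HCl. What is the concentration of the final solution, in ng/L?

Overall dilution factor = 2 × 100.2 × 500.2 × 40 = 4.01 × 10⁶.
3.99 mg/mL / 4.01 × 10⁶ = 9.95 × 10⁻⁷ mg/mL = 995 ng/L.

995 ng/L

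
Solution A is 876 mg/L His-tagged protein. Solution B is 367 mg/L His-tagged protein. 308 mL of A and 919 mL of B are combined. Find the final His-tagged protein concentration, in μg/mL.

495 μg/mL

C_mix = (C_A·V_A + C_B·V_B)/(V_A + V_B) = (876×308 + 367×919) / 1227 = 495 mg/L = 495 μg/mL.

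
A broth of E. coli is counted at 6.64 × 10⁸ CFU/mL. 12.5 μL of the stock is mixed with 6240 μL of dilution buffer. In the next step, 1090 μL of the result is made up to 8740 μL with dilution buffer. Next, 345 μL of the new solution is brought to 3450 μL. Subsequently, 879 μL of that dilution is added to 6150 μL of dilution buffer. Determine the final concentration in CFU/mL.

2070 CFU/mL

Overall dilution factor = 500.2 × 8.018 × 10 × 7.997 = 3.21 × 10⁵.
6.64 × 10⁸ CFU/mL / 3.21 × 10⁵ = 2070 CFU/mL.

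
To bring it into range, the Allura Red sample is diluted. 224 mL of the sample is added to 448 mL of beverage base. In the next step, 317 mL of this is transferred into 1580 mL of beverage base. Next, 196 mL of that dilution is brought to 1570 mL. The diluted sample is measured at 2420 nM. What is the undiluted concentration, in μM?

Overall dilution factor = 3 × 5.984 × 8.010 = 144.
Original = 2420 nM × 144 = 3.48 × 10⁵ nM = 348 μM.

348 μM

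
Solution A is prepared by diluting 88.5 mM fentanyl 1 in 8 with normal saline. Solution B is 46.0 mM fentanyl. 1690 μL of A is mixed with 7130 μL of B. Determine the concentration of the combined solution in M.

C_A = 88.5 mM / 8 = 11.1 mM.
C_mix = (C_A·V_A + C_B·V_B)/(V_A + V_B) = (11.1×1690 + 46.0×7130) / 8820 = 39.3 mM = 0.0393 M.

0.0393 M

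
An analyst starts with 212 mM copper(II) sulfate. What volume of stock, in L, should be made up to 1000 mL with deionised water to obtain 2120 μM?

0.0100 L

2120 μM = 2.12 mM.
V₁ = C₂V₂/C₁ = 2.12 × 1000 / 212 = 10.0 mL = 0.0100 L.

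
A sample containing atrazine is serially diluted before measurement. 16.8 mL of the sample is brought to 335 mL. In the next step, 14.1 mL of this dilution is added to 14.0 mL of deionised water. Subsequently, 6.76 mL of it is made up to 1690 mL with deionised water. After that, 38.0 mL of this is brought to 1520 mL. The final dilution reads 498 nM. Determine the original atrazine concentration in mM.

Overall dilution factor = 19.94 × 1.993 × 250 × 40 = 3.97 × 10⁵.
Original = 498 nM × 3.97 × 10⁵ = 1.98 × 10⁸ nM = 198 mM.

198 mM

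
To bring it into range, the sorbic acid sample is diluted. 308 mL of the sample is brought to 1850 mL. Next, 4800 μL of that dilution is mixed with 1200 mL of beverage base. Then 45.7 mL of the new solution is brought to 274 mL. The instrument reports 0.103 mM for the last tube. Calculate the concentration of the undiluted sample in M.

Overall dilution factor = 6.006 × 251 × 5.996 = 9039.
Original = 0.103 mM × 9039 = 931 mM = 0.931 M.

0.931 M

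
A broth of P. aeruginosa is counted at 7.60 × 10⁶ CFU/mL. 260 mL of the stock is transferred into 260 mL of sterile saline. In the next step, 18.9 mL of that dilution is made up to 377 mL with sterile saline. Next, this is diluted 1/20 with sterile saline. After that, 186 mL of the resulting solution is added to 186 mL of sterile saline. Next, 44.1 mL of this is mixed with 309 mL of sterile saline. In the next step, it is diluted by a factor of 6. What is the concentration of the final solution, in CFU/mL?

99.1 CFU/mL

Overall dilution factor = 2 × 19.95 × 20 × 2 × 8.007 × 6 = 7.67 × 10⁴.
7.60 × 10⁶ CFU/mL / 7.67 × 10⁴ = 99.1 CFU/mL.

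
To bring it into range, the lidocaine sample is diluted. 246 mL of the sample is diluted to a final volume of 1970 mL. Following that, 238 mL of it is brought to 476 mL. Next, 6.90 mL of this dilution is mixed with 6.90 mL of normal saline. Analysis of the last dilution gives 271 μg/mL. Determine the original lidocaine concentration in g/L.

8.68 g/L

Overall dilution factor = 8.008 × 2 × 2 = 32.0.
Original = 271 μg/mL × 32.0 = 8681 μg/mL = 8.68 g/L.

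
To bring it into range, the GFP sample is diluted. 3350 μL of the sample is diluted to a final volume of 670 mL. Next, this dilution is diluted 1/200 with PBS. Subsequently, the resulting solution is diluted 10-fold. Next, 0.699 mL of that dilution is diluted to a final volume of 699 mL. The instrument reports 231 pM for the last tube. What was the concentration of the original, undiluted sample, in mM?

92.4 mM

Overall dilution factor = 200 × 200 × 10 × 1000 = 4.00 × 10⁸.
Original = 231 pM × 4.00 × 10⁸ = 9.24 × 10¹⁰ pM = 92.4 mM.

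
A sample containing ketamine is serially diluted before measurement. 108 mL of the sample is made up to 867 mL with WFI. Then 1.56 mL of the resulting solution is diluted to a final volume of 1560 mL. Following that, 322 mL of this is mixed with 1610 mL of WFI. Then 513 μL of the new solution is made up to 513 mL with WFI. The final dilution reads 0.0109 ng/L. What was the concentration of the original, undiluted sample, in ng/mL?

525 ng/mL

Overall dilution factor = 8.028 × 1000 × 6 × 1000 = 4.82 × 10⁷.
Original = 0.0109 ng/L × 4.82 × 10⁷ = 5.25 × 10⁵ ng/L = 525 ng/mL.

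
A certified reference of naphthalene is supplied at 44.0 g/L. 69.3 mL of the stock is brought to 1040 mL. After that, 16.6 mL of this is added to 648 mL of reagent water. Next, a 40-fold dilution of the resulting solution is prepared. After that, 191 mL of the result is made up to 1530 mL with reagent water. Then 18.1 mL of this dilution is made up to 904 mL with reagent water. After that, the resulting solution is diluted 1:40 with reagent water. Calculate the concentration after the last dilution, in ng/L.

Overall dilution factor = 15.01 × 40.04 × 40 × 8.010 × 49.94 × 40 = 3.85 × 10⁸.
44.0 g/L / 3.85 × 10⁸ = 1.14 × 10⁻⁷ g/L = 114 ng/L.

114 ng/L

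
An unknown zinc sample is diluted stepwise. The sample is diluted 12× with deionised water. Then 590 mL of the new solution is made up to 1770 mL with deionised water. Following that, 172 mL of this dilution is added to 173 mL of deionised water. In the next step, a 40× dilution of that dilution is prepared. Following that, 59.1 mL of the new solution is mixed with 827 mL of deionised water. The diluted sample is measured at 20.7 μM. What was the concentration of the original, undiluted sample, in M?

Overall dilution factor = 12 × 3 × 2.006 × 40 × 14.99 = 4.33 × 10⁴.
Original = 20.7 μM × 4.33 × 10⁴ = 8.96 × 10⁵ μM = 0.896 M.

0.896 M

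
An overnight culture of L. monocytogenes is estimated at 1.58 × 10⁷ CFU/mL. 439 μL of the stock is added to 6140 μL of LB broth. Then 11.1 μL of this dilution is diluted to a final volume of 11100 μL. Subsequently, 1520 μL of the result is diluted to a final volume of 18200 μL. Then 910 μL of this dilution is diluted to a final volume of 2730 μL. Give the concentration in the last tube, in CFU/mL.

29.4 CFU/mL

Overall dilution factor = 14.99 × 1000 × 11.97 × 3 = 5.38 × 10⁵.
1.58 × 10⁷ CFU/mL / 5.38 × 10⁵ = 29.4 CFU/mL.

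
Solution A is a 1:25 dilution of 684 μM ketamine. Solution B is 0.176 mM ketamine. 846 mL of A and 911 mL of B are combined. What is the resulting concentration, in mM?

0.104 mM

C_A = 684 μM / 25 = 27.4 μM.
C_B = 0.176 mM = 176 μM.
C_mix = (C_A·V_A + C_B·V_B)/(V_A + V_B) = (27.4×846 + 176×911) / 1757 = 104 μM = 0.104 mM.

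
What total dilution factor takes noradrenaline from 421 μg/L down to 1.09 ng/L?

3.86 × 10⁵

Factor = C₀/C_target = 421 μg/L / 1.09 ng/L = 3.86 × 10⁵.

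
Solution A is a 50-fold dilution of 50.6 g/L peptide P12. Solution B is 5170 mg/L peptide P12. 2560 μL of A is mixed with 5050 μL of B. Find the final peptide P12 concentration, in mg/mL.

3.77 mg/mL

C_A = 50.6 g/L / 50 = 1.01 g/L.
C_B = 5170 mg/L = 5.17 g/L.
C_mix = (C_A·V_A + C_B·V_B)/(V_A + V_B) = (1.01×2560 + 5.17×5050) / 7610 = 3.77 g/L = 3.77 mg/mL.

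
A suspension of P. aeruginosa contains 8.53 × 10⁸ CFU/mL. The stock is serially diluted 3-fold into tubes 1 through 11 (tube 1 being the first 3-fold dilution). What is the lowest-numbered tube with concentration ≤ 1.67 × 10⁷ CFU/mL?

tube 4

Tube n has concentration 8.53 × 10⁸ CFU/mL / 3ⁿ.
Need 3ⁿ ≥ 8.53 × 10⁸ CFU/mL / 1.67 × 10⁷ CFU/mL = 51.1, so n ≥ 3.58.
First such tube: n = 4.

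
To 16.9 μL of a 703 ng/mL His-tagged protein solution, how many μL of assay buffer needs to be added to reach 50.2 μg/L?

220 μL

50.2 μg/L = 50.2 ng/mL.
V₂ = C₁V₁/C₂ = 703 × 16.9 / 50.2 = 237 μL.
Diluent to add = V₂ − V₁ = 237 − 16.9 = 220 μL.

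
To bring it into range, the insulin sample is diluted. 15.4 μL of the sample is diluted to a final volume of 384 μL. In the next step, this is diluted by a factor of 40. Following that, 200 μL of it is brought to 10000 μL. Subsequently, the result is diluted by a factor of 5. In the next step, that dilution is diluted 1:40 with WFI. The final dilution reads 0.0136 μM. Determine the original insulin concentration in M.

0.136 M

Overall dilution factor = 24.94 × 40 × 50 × 5 × 40 = 9.97 × 10⁶.
Original = 0.0136 μM × 9.97 × 10⁶ = 1.36 × 10⁵ μM = 0.136 M.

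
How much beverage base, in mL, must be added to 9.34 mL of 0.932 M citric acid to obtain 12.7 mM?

12.7 mM = 0.0127 M.
V₂ = C₁V₁/C₂ = 0.932 × 9.34 / 0.0127 = 685 mL.
Diluent to add = V₂ − V₁ = 685 − 9.34 = 676 mL.

676 mL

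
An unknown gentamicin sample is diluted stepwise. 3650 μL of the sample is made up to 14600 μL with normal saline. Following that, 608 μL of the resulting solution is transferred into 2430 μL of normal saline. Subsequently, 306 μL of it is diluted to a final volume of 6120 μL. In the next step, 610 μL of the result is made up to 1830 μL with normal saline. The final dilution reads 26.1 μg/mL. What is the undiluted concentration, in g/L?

31.3 g/L

Overall dilution factor = 4 × 4.997 × 20 × 3 = 1199.
Original = 26.1 μg/mL × 1199 = 3.13 × 10⁴ μg/mL = 31.3 g/L.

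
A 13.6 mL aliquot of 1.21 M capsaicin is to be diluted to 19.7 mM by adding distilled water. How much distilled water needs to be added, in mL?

822 mL

19.7 mM = 0.0197 M.
V₂ = C₁V₁/C₂ = 1.21 × 13.6 / 0.0197 = 835 mL.
Diluent to add = V₂ − V₁ = 835 − 13.6 = 822 mL.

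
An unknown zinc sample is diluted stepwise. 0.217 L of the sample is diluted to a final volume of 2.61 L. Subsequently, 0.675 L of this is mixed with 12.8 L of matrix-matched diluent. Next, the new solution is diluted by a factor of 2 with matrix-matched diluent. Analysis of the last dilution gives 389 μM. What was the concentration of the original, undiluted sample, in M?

Overall dilution factor = 12.03 × 19.96 × 2 = 480.
Original = 389 μM × 480 = 1.87 × 10⁵ μM = 0.187 M.

0.187 M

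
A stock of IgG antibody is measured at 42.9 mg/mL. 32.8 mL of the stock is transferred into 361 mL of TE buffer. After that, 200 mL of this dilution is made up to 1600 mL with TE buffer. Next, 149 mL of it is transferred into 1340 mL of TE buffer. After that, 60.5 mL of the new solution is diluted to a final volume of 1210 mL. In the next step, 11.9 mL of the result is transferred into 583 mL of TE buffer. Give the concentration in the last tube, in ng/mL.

44.7 ng/mL

Overall dilution factor = 12.01 × 8 × 9.993 × 20 × 49.99 = 9.60 × 10⁵.
42.9 mg/mL / 9.60 × 10⁵ = 4.47 × 10⁻⁵ mg/mL = 44.7 ng/mL.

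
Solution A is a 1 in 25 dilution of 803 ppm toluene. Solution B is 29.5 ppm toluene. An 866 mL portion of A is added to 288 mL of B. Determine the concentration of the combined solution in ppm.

C_A = 803 ppm / 25 = 32.1 ppm.
C_mix = (C_A·V_A + C_B·V_B)/(V_A + V_B) = (32.1×866 + 29.5×288) / 1154 = 31.5 ppm.

31.5 ppm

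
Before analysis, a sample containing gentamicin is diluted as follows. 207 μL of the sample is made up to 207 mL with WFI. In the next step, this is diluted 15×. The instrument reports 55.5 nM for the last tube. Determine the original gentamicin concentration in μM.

832 μM

Overall dilution factor = 1000 × 15 = 1.50 × 10⁴.
Original = 55.5 nM × 1.50 × 10⁴ = 8.32 × 10⁵ nM = 832 μM.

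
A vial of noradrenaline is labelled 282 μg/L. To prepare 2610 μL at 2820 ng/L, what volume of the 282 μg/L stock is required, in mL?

2820 ng/L = 2.82 μg/L.
V₁ = C₂V₂/C₁ = 2.82 × 2610 / 282 = 26.1 μL = 0.0261 mL.

0.0261 mL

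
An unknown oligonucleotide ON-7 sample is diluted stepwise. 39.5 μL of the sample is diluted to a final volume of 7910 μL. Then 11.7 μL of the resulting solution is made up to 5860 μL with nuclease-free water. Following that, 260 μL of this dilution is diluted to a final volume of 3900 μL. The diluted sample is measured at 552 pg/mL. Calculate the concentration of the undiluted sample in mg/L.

830 mg/L

Overall dilution factor = 200.3 × 500.9 × 15 = 1.50 × 10⁶.
Original = 552 pg/mL × 1.50 × 10⁶ = 8.30 × 10⁸ pg/mL = 830 mg/L.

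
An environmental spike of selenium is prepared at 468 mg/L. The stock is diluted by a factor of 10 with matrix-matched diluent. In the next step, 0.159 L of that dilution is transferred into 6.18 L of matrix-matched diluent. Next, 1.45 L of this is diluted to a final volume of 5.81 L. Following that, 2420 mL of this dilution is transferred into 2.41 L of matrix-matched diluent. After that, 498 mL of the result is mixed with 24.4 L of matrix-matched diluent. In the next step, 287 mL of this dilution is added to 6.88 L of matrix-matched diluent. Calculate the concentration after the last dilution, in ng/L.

118 ng/L

Overall dilution factor = 10 × 39.87 × 4.007 × 1.996 × 50.00 × 24.97 = 3.98 × 10⁶.
468 mg/L / 3.98 × 10⁶ = 1.18 × 10⁻⁴ mg/L = 118 ng/L.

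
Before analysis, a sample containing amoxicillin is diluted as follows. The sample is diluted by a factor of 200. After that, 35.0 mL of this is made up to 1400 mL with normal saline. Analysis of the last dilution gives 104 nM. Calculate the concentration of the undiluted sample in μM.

Overall dilution factor = 200 × 40 = 8000.
Original = 104 nM × 8000 = 8.32 × 10⁵ nM = 832 μM.

832 μM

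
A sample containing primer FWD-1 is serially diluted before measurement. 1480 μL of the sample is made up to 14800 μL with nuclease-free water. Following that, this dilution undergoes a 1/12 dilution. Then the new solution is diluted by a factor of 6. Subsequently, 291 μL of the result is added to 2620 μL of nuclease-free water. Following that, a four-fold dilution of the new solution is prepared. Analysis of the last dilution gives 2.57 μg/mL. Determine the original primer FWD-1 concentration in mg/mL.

Overall dilution factor = 10 × 12 × 6 × 10.00 × 4 = 2.88 × 10⁴.
Original = 2.57 μg/mL × 2.88 × 10⁴ = 7.40 × 10⁴ μg/mL = 74.0 mg/mL.

74.0 mg/mL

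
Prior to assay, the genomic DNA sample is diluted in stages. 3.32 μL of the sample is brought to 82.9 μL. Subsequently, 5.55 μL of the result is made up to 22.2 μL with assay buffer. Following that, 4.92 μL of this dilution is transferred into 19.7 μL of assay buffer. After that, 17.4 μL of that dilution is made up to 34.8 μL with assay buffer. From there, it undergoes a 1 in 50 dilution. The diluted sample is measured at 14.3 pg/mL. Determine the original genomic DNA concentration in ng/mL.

Overall dilution factor = 24.97 × 4 × 5.004 × 2 × 50 = 5.00 × 10⁴.
Original = 14.3 pg/mL × 5.00 × 10⁴ = 7.15 × 10⁵ pg/mL = 715 ng/mL.

715 ng/mL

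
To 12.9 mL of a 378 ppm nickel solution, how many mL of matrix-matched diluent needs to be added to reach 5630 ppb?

853 mL

5630 ppb = 5.63 ppm.
V₂ = C₁V₁/C₂ = 378 × 12.9 / 5.63 = 866 mL.
Diluent to add = V₂ − V₁ = 866 − 12.9 = 853 mL.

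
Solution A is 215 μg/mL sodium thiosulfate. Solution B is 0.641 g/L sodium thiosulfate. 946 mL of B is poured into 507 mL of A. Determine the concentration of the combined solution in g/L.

C_B = 0.641 g/L = 641 μg/mL.
C_mix = (C_A·V_A + C_B·V_B)/(V_A + V_B) = (215×507 + 641×946) / 1453 = 492 μg/mL = 0.492 g/L.

0.492 g/L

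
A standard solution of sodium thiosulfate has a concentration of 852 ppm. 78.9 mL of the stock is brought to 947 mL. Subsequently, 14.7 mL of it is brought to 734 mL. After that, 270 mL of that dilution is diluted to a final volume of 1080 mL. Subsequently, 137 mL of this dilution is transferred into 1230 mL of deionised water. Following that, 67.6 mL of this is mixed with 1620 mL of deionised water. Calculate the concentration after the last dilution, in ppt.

Overall dilution factor = 12.00 × 49.93 × 4 × 9.978 × 24.96 = 5.97 × 10⁵.
852 ppm / 5.97 × 10⁵ = 1.43 × 10⁻³ ppm = 1430 ppt.

1430 ppt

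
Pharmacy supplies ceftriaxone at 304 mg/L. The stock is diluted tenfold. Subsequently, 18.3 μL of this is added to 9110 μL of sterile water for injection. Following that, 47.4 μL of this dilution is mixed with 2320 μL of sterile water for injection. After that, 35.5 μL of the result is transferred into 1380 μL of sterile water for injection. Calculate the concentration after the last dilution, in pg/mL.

Overall dilution factor = 10 × 498.8 × 49.95 × 39.87 = 9.93 × 10⁶.
304 mg/L / 9.93 × 10⁶ = 3.06 × 10⁻⁵ mg/L = 30.6 pg/mL.

30.6 pg/mL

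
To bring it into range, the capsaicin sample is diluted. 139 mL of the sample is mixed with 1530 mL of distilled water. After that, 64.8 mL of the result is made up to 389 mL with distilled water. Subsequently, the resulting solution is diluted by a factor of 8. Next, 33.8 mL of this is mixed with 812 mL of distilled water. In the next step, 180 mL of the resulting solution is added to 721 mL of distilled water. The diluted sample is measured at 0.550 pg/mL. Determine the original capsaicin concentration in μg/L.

Overall dilution factor = 12.01 × 6.003 × 8 × 25.02 × 5.006 = 7.22 × 10⁴.
Original = 0.550 pg/mL × 7.22 × 10⁴ = 3.97 × 10⁴ pg/mL = 39.7 μg/L.

39.7 μg/L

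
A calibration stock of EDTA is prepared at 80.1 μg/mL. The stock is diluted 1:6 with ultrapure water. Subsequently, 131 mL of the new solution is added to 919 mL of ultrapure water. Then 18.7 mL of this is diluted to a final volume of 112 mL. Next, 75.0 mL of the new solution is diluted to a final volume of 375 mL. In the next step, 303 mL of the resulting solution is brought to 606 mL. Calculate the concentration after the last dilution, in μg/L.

Overall dilution factor = 6 × 8.015 × 5.989 × 5 × 2 = 2880.
80.1 μg/mL / 2880 = 0.0278 μg/mL = 27.8 μg/L.

27.8 μg/L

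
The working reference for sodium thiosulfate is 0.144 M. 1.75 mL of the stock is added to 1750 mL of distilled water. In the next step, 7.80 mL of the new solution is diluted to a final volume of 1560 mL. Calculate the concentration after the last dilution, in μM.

0.719 μM

Overall dilution factor = 1001 × 200 = 2.00 × 10⁵.
0.144 M / 2.00 × 10⁵ = 7.19 × 10⁻⁷ M = 0.719 μM.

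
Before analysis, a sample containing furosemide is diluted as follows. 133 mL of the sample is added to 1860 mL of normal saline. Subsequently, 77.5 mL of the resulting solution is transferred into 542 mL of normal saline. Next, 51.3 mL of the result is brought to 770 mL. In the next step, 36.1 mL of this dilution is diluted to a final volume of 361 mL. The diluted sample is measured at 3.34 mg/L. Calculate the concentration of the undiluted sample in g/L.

Overall dilution factor = 14.98 × 7.994 × 15.01 × 10 = 1.80 × 10⁴.
Original = 3.34 mg/L × 1.80 × 10⁴ = 6.01 × 10⁴ mg/L = 60.1 g/L.

60.1 g/L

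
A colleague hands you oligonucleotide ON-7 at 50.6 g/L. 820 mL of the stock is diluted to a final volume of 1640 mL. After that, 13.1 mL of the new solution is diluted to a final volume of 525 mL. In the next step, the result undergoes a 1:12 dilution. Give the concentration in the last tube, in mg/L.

Overall dilution factor = 2 × 40.08 × 12 = 962.
50.6 g/L / 962 = 0.0526 g/L = 52.6 mg/L.

52.6 mg/L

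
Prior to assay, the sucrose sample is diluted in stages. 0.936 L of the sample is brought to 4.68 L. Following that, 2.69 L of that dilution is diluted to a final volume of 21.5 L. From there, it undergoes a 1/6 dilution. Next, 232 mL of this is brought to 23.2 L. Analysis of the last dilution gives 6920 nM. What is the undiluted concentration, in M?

Overall dilution factor = 5 × 7.993 × 6 × 100 = 2.40 × 10⁴.
Original = 6920 nM × 2.40 × 10⁴ = 1.66 × 10⁸ nM = 0.166 M.

0.166 M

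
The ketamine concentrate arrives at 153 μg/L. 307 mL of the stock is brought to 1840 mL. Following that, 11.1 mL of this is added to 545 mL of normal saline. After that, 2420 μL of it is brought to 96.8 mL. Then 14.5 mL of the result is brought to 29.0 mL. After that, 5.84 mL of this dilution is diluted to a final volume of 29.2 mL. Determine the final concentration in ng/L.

1.27 ng/L

Overall dilution factor = 5.993 × 50.10 × 40 × 2 × 5 = 1.20 × 10⁵.
153 μg/L / 1.20 × 10⁵ = 1.27 × 10⁻³ μg/L = 1.27 ng/L.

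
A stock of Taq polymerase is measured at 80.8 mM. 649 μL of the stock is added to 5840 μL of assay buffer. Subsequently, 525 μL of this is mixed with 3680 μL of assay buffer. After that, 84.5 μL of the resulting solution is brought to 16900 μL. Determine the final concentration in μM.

5.04 μM

Overall dilution factor = 9.998 × 8.010 × 200 = 1.60 × 10⁴.
80.8 mM / 1.60 × 10⁴ = 5.04 × 10⁻³ mM = 5.04 μM.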